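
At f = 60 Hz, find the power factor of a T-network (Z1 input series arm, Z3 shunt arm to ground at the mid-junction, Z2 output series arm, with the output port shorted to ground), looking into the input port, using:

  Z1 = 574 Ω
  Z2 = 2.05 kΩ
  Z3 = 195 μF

Step 1 — Angular frequency: ω = 2π·f = 2π·60 = 377 rad/s.
Step 2 — Component impedances:
  Z1: Z = R = 574 Ω
  Z2: Z = R = 2050 Ω
  Z3: Z = 1/(jωC) = -j/(ω·C) = 0 - j13.6 Ω
Step 3 — With the output port shorted to ground, the output series arm Z2 runs from the junction to ground; the shunt arm Z3 also runs from the junction to ground. They appear in parallel: Z3 || Z2 = 0.09026 - j13.6 Ω.
Step 4 — Series with input arm Z1: Z_in = Z1 + (Z3 || Z2) = 574.1 - j13.6 Ω = 574.3∠-1.4° Ω.
Step 5 — Power factor: PF = cos(φ) = Re(Z)/|Z| = 574.1/574.3 = 0.9997.
Step 6 — Type: Im(Z) = -13.6 ⇒ leading (phase φ = -1.4°).

PF = 0.9997 (leading, φ = -1.4°)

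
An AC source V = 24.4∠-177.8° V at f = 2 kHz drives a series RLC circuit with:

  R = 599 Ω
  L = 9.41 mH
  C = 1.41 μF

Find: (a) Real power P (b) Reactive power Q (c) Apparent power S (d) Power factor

Step 1 — Angular frequency: ω = 2π·f = 2π·2000 = 1.257e+04 rad/s.
Step 2 — Component impedances:
  R: Z = R = 599 Ω
  L: Z = jωL = j·1.257e+04·0.00941 = 0 + j118.2 Ω
  C: Z = 1/(jωC) = -j/(ω·C) = 0 - j56.44 Ω
Step 3 — Series combination: Z_total = R + L + C = 599 + j61.81 Ω = 602.2∠5.9° Ω.
Step 4 — Source phasor: V = 24.4∠-177.8° V = -24.38 - j0.9367 V.
Step 5 — Current: I = V / Z = -0.04044 + j0.002609 A = 0.04052∠176.3° A.
Step 6 — Complex power: S = V·I* = 0.9835 + j0.1015 VA.
Step 7 — Real power: P = Re(S) = 0.9835 W.
Step 8 — Reactive power: Q = Im(S) = 0.1015 VAR.
Step 9 — Apparent power: |S| = 0.9887 VA.
Step 10 — Power factor: PF = P/|S| = 0.9947 (lagging).

(a) P = 0.9835 W  (b) Q = 0.1015 VAR  (c) S = 0.9887 VA  (d) PF = 0.9947 (lagging)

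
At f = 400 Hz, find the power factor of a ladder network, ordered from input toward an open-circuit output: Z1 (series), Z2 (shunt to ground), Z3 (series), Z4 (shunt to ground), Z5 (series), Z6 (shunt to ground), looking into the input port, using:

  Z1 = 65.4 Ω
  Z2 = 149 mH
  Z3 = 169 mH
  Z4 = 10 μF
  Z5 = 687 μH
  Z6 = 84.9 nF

Step 1 — Angular frequency: ω = 2π·f = 2π·400 = 2513 rad/s.
Step 2 — Component impedances:
  Z1: Z = R = 65.4 Ω
  Z2: Z = jωL = j·2513·0.149 = 0 + j374.5 Ω
  Z3: Z = jωL = j·2513·0.169 = 0 + j424.7 Ω
  Z4: Z = 1/(jωC) = -j/(ω·C) = 0 - j39.79 Ω
  Z5: Z = jωL = j·2513·0.000687 = 0 + j1.727 Ω
  Z6: Z = 1/(jωC) = -j/(ω·C) = 0 - j4687 Ω
Step 3 — Ladder network (open output): work backward from the far end, alternating series and parallel combinations. Z_in = 65.4 + j189.9 Ω = 200.8∠71.0° Ω.
Step 4 — Power factor: PF = cos(φ) = Re(Z)/|Z| = 65.4/200.85 = 0.3256.
Step 5 — Type: Im(Z) = 189.9 ⇒ lagging (phase φ = 71.0°).

PF = 0.3256 (lagging, φ = 71.0°)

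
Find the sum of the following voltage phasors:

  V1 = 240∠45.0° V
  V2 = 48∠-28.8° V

Step 1 — Convert each phasor to rectangular form:
  V1 = 240·(cos(45.0°) + j·sin(45.0°)) = 169.7 + j169.7 V
  V2 = 48·(cos(-28.8°) + j·sin(-28.8°)) = 42.06 - j23.12 V
Step 2 — Sum components: V_total = 211.8 + j146.6 V.
Step 3 — Convert to polar: |V_total| = 257.5 V, ∠V_total = 34.7°.

V_total = 257.5∠34.7° V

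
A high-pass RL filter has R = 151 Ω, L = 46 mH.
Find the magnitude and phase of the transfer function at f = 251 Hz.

Step 1 — Angular frequency: ω = 2π·251 = 1577 rad/s.
Step 2 — Transfer function: H(jω) = jωL/(R + jωL).
Step 3 — Numerator jωL = j·72.55; denominator R + jωL = 151 + j72.55.
Step 4 — H = 0.1875 + j0.3903.
Step 5 — Magnitude: |H| = 0.433 (-7.3 dB); phase: φ = 64.3°.

|H| = 0.433 (-7.3 dB), φ = 64.3°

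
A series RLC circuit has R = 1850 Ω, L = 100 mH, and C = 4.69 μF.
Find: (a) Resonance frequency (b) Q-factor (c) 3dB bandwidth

Step 1 — Resonance condition Im(Z)=0 gives ω₀ = 1/√(LC).
Step 2 — ω₀ = 1/√(0.1·4.69e-06) = 1460 rad/s.
Step 3 — f₀ = ω₀/(2π) = 232.4 Hz.
Step 4 — Series Q: Q = ω₀L/R = 1460·0.1/1850 = 0.07893.
Step 5 — 3dB bandwidth: Δω = ω₀/Q = 1.85e+04 rad/s; BW = Δω/(2π) = 2944 Hz.

(a) f₀ = 232.4 Hz  (b) Q = 0.07893  (c) BW = 2944 Hz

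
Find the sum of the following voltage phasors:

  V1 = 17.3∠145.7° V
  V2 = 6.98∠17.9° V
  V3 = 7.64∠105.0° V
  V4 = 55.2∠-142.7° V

Step 1 — Convert each phasor to rectangular form:
  V1 = 17.3·(cos(145.7°) + j·sin(145.7°)) = -14.29 + j9.749 V
  V2 = 6.98·(cos(17.9°) + j·sin(17.9°)) = 6.642 + j2.145 V
  V3 = 7.64·(cos(105.0°) + j·sin(105.0°)) = -1.977 + j7.38 V
  V4 = 55.2·(cos(-142.7°) + j·sin(-142.7°)) = -43.91 - j33.45 V
Step 2 — Sum components: V_total = -53.54 - j14.18 V.
Step 3 — Convert to polar: |V_total| = 55.38 V, ∠V_total = -165.2°.

V_total = 55.38∠-165.2° V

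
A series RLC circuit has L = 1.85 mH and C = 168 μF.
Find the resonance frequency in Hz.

Step 1 — Resonance condition Im(Z)=0 gives ω₀ = 1/√(LC).
Step 2 — ω₀ = 1/√(0.00185·0.000168) = 1794 rad/s.
Step 3 — f₀ = ω₀/(2π) = 285.5 Hz.

f₀ = 285.5 Hz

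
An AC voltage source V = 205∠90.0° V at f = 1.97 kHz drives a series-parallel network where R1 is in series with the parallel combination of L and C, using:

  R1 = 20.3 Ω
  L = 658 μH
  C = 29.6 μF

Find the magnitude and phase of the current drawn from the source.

Step 1 — Angular frequency: ω = 2π·f = 2π·1970 = 1.238e+04 rad/s.
Step 2 — Component impedances:
  R1: Z = R = 20.3 Ω
  L: Z = jωL = j·1.238e+04·0.000658 = 0 + j8.145 Ω
  C: Z = 1/(jωC) = -j/(ω·C) = 0 - j2.729 Ω
Step 3 — Parallel branch: L || C = 1/(1/L + 1/C) = 0 - j4.105 Ω.
Step 4 — Series with R1: Z_total = R1 + (L || C) = 20.3 - j4.105 Ω = 20.71∠-11.4° Ω.
Step 5 — Source phasor: V = 205∠90.0° V = 0 + j205 V.
Step 6 — Ohm's law: I = V / Z_total = (0 + j205) / (20.3 - j4.105) = -1.962 + j9.702 A.
Step 7 — Convert to polar: |I| = 9.898 A, ∠I = 101.4°.

I = 9.898∠101.4° A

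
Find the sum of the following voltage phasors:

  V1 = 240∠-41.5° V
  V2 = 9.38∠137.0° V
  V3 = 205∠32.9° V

Step 1 — Convert each phasor to rectangular form:
  V1 = 240·(cos(-41.5°) + j·sin(-41.5°)) = 179.7 - j159 V
  V2 = 9.38·(cos(137.0°) + j·sin(137.0°)) = -6.86 + j6.397 V
  V3 = 205·(cos(32.9°) + j·sin(32.9°)) = 172.1 + j111.4 V
Step 2 — Sum components: V_total = 345 - j41.28 V.
Step 3 — Convert to polar: |V_total| = 347.5 V, ∠V_total = -6.8°.

V_total = 347.5∠-6.8° V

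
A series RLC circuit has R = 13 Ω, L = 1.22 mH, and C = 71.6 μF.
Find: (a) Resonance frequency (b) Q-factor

Step 1 — Resonance condition Im(Z)=0 gives ω₀ = 1/√(LC).
Step 2 — ω₀ = 1/√(0.00122·7.16e-05) = 3383 rad/s.
Step 3 — f₀ = ω₀/(2π) = 538.5 Hz.
Step 4 — Series Q: Q = ω₀L/R = 3383·0.00122/13 = 0.3175.

(a) f₀ = 538.5 Hz  (b) Q = 0.3175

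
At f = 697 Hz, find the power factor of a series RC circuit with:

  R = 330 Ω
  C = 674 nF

Step 1 — Angular frequency: ω = 2π·f = 2π·697 = 4379 rad/s.
Step 2 — Component impedances:
  R: Z = R = 330 Ω
  C: Z = 1/(jωC) = -j/(ω·C) = 0 - j338.8 Ω
Step 3 — Series combination: Z_total = R + C = 330 - j338.8 Ω = 472.9∠-45.8° Ω.
Step 4 — Power factor: PF = cos(φ) = Re(Z)/|Z| = 330/472.9 = 0.6978.
Step 5 — Type: Im(Z) = -338.8 ⇒ leading (phase φ = -45.8°).

PF = 0.6978 (leading, φ = -45.8°)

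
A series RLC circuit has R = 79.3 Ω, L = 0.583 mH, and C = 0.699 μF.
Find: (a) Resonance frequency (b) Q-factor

Step 1 — Resonance condition Im(Z)=0 gives ω₀ = 1/√(LC).
Step 2 — ω₀ = 1/√(0.000583·6.99e-07) = 4.954e+04 rad/s.
Step 3 — f₀ = ω₀/(2π) = 7884 Hz.
Step 4 — Series Q: Q = ω₀L/R = 4.954e+04·0.000583/79.3 = 0.3642.

(a) f₀ = 7884 Hz  (b) Q = 0.3642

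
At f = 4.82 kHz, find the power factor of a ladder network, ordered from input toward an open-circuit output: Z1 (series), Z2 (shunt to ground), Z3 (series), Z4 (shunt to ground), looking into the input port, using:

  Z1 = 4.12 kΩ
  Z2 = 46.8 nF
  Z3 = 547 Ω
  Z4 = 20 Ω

Step 1 — Angular frequency: ω = 2π·f = 2π·4820 = 3.028e+04 rad/s.
Step 2 — Component impedances:
  Z1: Z = R = 4120 Ω
  Z2: Z = 1/(jωC) = -j/(ω·C) = 0 - j705.5 Ω
  Z3: Z = R = 547 Ω
  Z4: Z = R = 20 Ω
Step 3 — Ladder network (open output): work backward from the far end, alternating series and parallel combinations. Z_in = 4465 - j276.9 Ω = 4473∠-3.5° Ω.
Step 4 — Power factor: PF = cos(φ) = Re(Z)/|Z| = 4464.5/4473.1 = 0.9981.
Step 5 — Type: Im(Z) = -276.9 ⇒ leading (phase φ = -3.5°).

PF = 0.9981 (leading, φ = -3.5°)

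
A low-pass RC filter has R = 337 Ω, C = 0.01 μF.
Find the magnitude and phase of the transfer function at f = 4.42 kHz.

Step 1 — Angular frequency: ω = 2π·4420 = 2.777e+04 rad/s.
Step 2 — Transfer function: H(jω) = 1/(1 + jωRC).
Step 3 — Denominator: 1 + jωRC = 1 + j·2.777e+04·337·1e-08 = 1 + j0.09359.
Step 4 — H = 0.9913 - j0.09278.
Step 5 — Magnitude: |H| = 0.9956 (-0.0 dB); phase: φ = -5.3°.

|H| = 0.9956 (-0.0 dB), φ = -5.3°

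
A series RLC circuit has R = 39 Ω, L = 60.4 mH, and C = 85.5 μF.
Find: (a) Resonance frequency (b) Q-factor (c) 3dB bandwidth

Step 1 — Resonance: ω₀ = 1/√(LC) = 1/√(0.0604·8.55e-05) = 440 rad/s.
Step 2 — f₀ = ω₀/(2π) = 70.04 Hz.
Step 3 — Series Q: Q = ω₀L/R = 440·0.0604/39 = 0.6815.
Step 4 — Bandwidth: Δω = ω₀/Q = 645.7 rad/s; BW = Δω/(2π) = 102.8 Hz.

(a) f₀ = 70.04 Hz  (b) Q = 0.6815  (c) BW = 102.8 Hz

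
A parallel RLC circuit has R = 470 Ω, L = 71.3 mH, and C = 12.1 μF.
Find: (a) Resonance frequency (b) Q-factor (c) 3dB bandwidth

Step 1 — Resonance: ω₀ = 1/√(LC) = 1/√(0.0713·1.21e-05) = 1077 rad/s.
Step 2 — f₀ = ω₀/(2π) = 171.3 Hz.
Step 3 — Parallel Q: Q = R/(ω₀L) = 470/(1077·0.0713) = 6.123.
Step 4 — Bandwidth: Δω = ω₀/Q = 175.8 rad/s; BW = Δω/(2π) = 27.99 Hz.

(a) f₀ = 171.3 Hz  (b) Q = 6.123  (c) BW = 27.99 Hz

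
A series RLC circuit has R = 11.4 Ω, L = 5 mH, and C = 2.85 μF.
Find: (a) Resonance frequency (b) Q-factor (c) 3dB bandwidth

Step 1 — Resonance: ω₀ = 1/√(LC) = 1/√(0.005·2.85e-06) = 8377 rad/s.
Step 2 — f₀ = ω₀/(2π) = 1333 Hz.
Step 3 — Series Q: Q = ω₀L/R = 8377·0.005/11.4 = 3.674.
Step 4 — Bandwidth: Δω = ω₀/Q = 2280 rad/s; BW = Δω/(2π) = 362.9 Hz.

(a) f₀ = 1333 Hz  (b) Q = 3.674  (c) BW = 362.9 Hz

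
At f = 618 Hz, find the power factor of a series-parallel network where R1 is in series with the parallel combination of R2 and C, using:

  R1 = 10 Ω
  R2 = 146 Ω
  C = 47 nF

Step 1 — Angular frequency: ω = 2π·f = 2π·618 = 3883 rad/s.
Step 2 — Component impedances:
  R1: Z = R = 10 Ω
  R2: Z = R = 146 Ω
  C: Z = 1/(jωC) = -j/(ω·C) = 0 - j5479 Ω
Step 3 — Parallel branch: R2 || C = 1/(1/R2 + 1/C) = 145.9 - j3.887 Ω.
Step 4 — Series with R1: Z_total = R1 + (R2 || C) = 155.9 - j3.887 Ω = 155.9∠-1.4° Ω.
Step 5 — Power factor: PF = cos(φ) = Re(Z)/|Z| = 155.9/155.94 = 0.9997.
Step 6 — Type: Im(Z) = -3.887 ⇒ leading (phase φ = -1.4°).

PF = 0.9997 (leading, φ = -1.4°)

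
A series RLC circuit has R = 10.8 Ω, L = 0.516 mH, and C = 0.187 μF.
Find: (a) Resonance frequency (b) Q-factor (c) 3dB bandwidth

Step 1 — Resonance condition Im(Z)=0 gives ω₀ = 1/√(LC).
Step 2 — ω₀ = 1/√(0.000516·1.87e-07) = 1.018e+05 rad/s.
Step 3 — f₀ = ω₀/(2π) = 1.62e+04 Hz.
Step 4 — Series Q: Q = ω₀L/R = 1.018e+05·0.000516/10.8 = 4.864.
Step 5 — 3dB bandwidth: Δω = ω₀/Q = 2.093e+04 rad/s; BW = Δω/(2π) = 3331 Hz.

(a) f₀ = 1.62e+04 Hz  (b) Q = 4.864  (c) BW = 3331 Hz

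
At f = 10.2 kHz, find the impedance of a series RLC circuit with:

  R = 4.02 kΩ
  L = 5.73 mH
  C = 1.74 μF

Step 1 — Angular frequency: ω = 2π·f = 2π·1.02e+04 = 6.409e+04 rad/s.
Step 2 — Component impedances:
  R: Z = R = 4020 Ω
  L: Z = jωL = j·6.409e+04·0.00573 = 0 + j367.2 Ω
  C: Z = 1/(jωC) = -j/(ω·C) = 0 - j8.967 Ω
Step 3 — Series combination: Z_total = R + L + C = 4020 + j358.3 Ω = 4036∠5.1° Ω.

Z = 4020 + j358.3 Ω = 4036∠5.1° Ω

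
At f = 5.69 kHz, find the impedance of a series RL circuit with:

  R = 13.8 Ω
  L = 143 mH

Step 1 — Angular frequency: ω = 2π·f = 2π·5690 = 3.575e+04 rad/s.
Step 2 — Component impedances:
  R: Z = R = 13.8 Ω
  L: Z = jωL = j·3.575e+04·0.143 = 0 + j5112 Ω
Step 3 — Series combination: Z_total = R + L = 13.8 + j5112 Ω = 5112∠89.8° Ω.

Z = 13.8 + j5112 Ω = 5112∠89.8° Ω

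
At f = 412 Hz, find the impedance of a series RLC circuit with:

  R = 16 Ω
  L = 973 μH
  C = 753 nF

Step 1 — Angular frequency: ω = 2π·f = 2π·412 = 2589 rad/s.
Step 2 — Component impedances:
  R: Z = R = 16 Ω
  L: Z = jωL = j·2589·0.000973 = 0 + j2.519 Ω
  C: Z = 1/(jωC) = -j/(ω·C) = 0 - j513 Ω
Step 3 — Series combination: Z_total = R + L + C = 16 - j510.5 Ω = 510.7∠-88.2° Ω.

Z = 16 - j510.5 Ω = 510.7∠-88.2° Ω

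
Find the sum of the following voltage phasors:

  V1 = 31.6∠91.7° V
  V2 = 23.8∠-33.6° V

Step 1 — Convert each phasor to rectangular form:
  V1 = 31.6·(cos(91.7°) + j·sin(91.7°)) = -0.9375 + j31.59 V
  V2 = 23.8·(cos(-33.6°) + j·sin(-33.6°)) = 19.82 - j13.17 V
Step 2 — Sum components: V_total = 18.89 + j18.42 V.
Step 3 — Convert to polar: |V_total| = 26.38 V, ∠V_total = 44.3°.

V_total = 26.38∠44.3° V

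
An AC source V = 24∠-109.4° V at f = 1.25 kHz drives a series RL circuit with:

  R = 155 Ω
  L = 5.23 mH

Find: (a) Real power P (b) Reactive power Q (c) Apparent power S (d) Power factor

Step 1 — Angular frequency: ω = 2π·f = 2π·1250 = 7854 rad/s.
Step 2 — Component impedances:
  R: Z = R = 155 Ω
  L: Z = jωL = j·7854·0.00523 = 0 + j41.08 Ω
Step 3 — Series combination: Z_total = R + L = 155 + j41.08 Ω = 160.4∠14.8° Ω.
Step 4 — Source phasor: V = 24∠-109.4° V = -7.972 - j22.64 V.
Step 5 — Current: I = V / Z = -0.08422 - j0.1237 A = 0.1497∠-124.2° A.
Step 6 — Complex power: S = V·I* = 3.472 + j0.9202 VA.
Step 7 — Real power: P = Re(S) = 3.472 W.
Step 8 — Reactive power: Q = Im(S) = 0.9202 VAR.
Step 9 — Apparent power: |S| = 3.592 VA.
Step 10 — Power factor: PF = P/|S| = 0.9666 (lagging).

(a) P = 3.472 W  (b) Q = 0.9202 VAR  (c) S = 3.592 VA  (d) PF = 0.9666 (lagging)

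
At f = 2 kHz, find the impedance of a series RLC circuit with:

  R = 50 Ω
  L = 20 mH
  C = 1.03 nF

Step 1 — Angular frequency: ω = 2π·f = 2π·2000 = 1.257e+04 rad/s.
Step 2 — Component impedances:
  R: Z = R = 50 Ω
  L: Z = jωL = j·1.257e+04·0.02 = 0 + j251.3 Ω
  C: Z = 1/(jωC) = -j/(ω·C) = 0 - j7.726e+04 Ω
Step 3 — Series combination: Z_total = R + L + C = 50 - j7.701e+04 Ω = 7.701e+04∠-90.0° Ω.

Z = 50 - j7.701e+04 Ω = 7.701e+04∠-90.0° Ω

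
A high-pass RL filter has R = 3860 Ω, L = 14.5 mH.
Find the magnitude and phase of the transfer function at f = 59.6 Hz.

Step 1 — Angular frequency: ω = 2π·59.6 = 374.5 rad/s.
Step 2 — Transfer function: H(jω) = jωL/(R + jωL).
Step 3 — Numerator jωL = j·5.43; denominator R + jωL = 3860 + j5.43.
Step 4 — H = 1.979e-06 + j0.001407.
Step 5 — Magnitude: |H| = 0.001407 (-57.0 dB); phase: φ = 89.9°.

|H| = 0.001407 (-57.0 dB), φ = 89.9°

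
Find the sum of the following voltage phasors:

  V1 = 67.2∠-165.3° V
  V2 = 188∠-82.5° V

Step 1 — Convert each phasor to rectangular form:
  V1 = 67.2·(cos(-165.3°) + j·sin(-165.3°)) = -65 - j17.05 V
  V2 = 188·(cos(-82.5°) + j·sin(-82.5°)) = 24.54 - j186.4 V
Step 2 — Sum components: V_total = -40.46 - j203.4 V.
Step 3 — Convert to polar: |V_total| = 207.4 V, ∠V_total = -101.2°.

V_total = 207.4∠-101.2° V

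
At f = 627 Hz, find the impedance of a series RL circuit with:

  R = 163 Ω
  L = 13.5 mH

Step 1 — Angular frequency: ω = 2π·f = 2π·627 = 3940 rad/s.
Step 2 — Component impedances:
  R: Z = R = 163 Ω
  L: Z = jωL = j·3940·0.0135 = 0 + j53.18 Ω
Step 3 — Series combination: Z_total = R + L = 163 + j53.18 Ω = 171.5∠18.1° Ω.

Z = 163 + j53.18 Ω = 171.5∠18.1° Ω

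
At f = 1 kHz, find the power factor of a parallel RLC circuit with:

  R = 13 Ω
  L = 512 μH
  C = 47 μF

Step 1 — Angular frequency: ω = 2π·f = 2π·1000 = 6283 rad/s.
Step 2 — Component impedances:
  R: Z = R = 13 Ω
  L: Z = jωL = j·6283·0.000512 = 0 + j3.217 Ω
  C: Z = 1/(jωC) = -j/(ω·C) = 0 - j3.386 Ω
Step 3 — Parallel combination: 1/Z_total = 1/R + 1/L + 1/C; Z_total = 12.49 + j2.523 Ω = 12.74∠11.4° Ω.
Step 4 — Power factor: PF = cos(φ) = Re(Z)/|Z| = 12.4903/12.7426 = 0.9802.
Step 5 — Type: Im(Z) = 2.523 ⇒ lagging (phase φ = 11.4°).

PF = 0.9802 (lagging, φ = 11.4°)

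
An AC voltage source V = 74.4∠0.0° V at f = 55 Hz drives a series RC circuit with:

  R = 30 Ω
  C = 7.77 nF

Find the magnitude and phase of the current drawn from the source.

Step 1 — Angular frequency: ω = 2π·f = 2π·55 = 345.6 rad/s.
Step 2 — Component impedances:
  R: Z = R = 30 Ω
  C: Z = 1/(jωC) = -j/(ω·C) = 0 - j3.724e+05 Ω
Step 3 — Series combination: Z_total = R + C = 30 - j3.724e+05 Ω = 3.724e+05∠-90.0° Ω.
Step 4 — Source phasor: V = 74.4∠0.0° V = 74.4 V.
Step 5 — Ohm's law: I = V / Z_total = (74.4) / (30 - j3.724e+05) = 1.609e-08 + j0.0001998 A.
Step 6 — Convert to polar: |I| = 0.0001998 A, ∠I = 90.0°.

I = 0.0001998∠90.0° A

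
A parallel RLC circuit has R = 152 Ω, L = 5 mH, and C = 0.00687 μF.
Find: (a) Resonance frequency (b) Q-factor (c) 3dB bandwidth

Step 1 — Resonance: ω₀ = 1/√(LC) = 1/√(0.005·6.87e-09) = 1.706e+05 rad/s.
Step 2 — f₀ = ω₀/(2π) = 2.716e+04 Hz.
Step 3 — Parallel Q: Q = R/(ω₀L) = 152/(1.706e+05·0.005) = 0.1782.
Step 4 — Bandwidth: Δω = ω₀/Q = 9.576e+05 rad/s; BW = Δω/(2π) = 1.524e+05 Hz.

(a) f₀ = 2.716e+04 Hz  (b) Q = 0.1782  (c) BW = 1.524e+05 Hz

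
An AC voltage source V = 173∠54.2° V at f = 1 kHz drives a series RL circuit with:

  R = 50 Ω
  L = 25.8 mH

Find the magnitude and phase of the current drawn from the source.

Step 1 — Angular frequency: ω = 2π·f = 2π·1000 = 6283 rad/s.
Step 2 — Component impedances:
  R: Z = R = 50 Ω
  L: Z = jωL = j·6283·0.0258 = 0 + j162.1 Ω
Step 3 — Series combination: Z_total = R + L = 50 + j162.1 Ω = 169.6∠72.9° Ω.
Step 4 — Source phasor: V = 173∠54.2° V = 101.2 + j140.3 V.
Step 5 — Ohm's law: I = V / Z_total = (101.2 + j140.3) / (50 + j162.1) = 0.9662 - j0.3263 A.
Step 6 — Convert to polar: |I| = 1.02 A, ∠I = -18.7°.

I = 1.02∠-18.7° A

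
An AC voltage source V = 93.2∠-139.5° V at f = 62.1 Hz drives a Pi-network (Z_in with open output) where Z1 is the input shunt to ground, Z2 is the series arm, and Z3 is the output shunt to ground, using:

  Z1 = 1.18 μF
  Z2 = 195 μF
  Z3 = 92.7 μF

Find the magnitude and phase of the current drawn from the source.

Step 1 — Angular frequency: ω = 2π·f = 2π·62.1 = 390.2 rad/s.
Step 2 — Component impedances:
  Z1: Z = 1/(jωC) = -j/(ω·C) = 0 - j2172 Ω
  Z2: Z = 1/(jωC) = -j/(ω·C) = 0 - j13.14 Ω
  Z3: Z = 1/(jωC) = -j/(ω·C) = 0 - j27.65 Ω
Step 3 — With open output, the series arm Z2 and the output shunt Z3 appear in series to ground: Z2 + Z3 = 0 - j40.79 Ω.
Step 4 — Parallel with input shunt Z1: Z_in = Z1 || (Z2 + Z3) = 0 - j40.04 Ω = 40.04∠-90.0° Ω.
Step 5 — Source phasor: V = 93.2∠-139.5° V = -70.87 - j60.53 V.
Step 6 — Ohm's law: I = V / Z_total = (-70.87 - j60.53) / (0 - j40.04) = 1.512 - j1.77 A.
Step 7 — Convert to polar: |I| = 2.328 A, ∠I = -49.5°.

I = 2.328∠-49.5° A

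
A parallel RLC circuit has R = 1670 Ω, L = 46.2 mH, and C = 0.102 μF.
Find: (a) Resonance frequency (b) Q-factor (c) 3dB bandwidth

Step 1 — Resonance: ω₀ = 1/√(LC) = 1/√(0.0462·1.02e-07) = 1.457e+04 rad/s.
Step 2 — f₀ = ω₀/(2π) = 2318 Hz.
Step 3 — Parallel Q: Q = R/(ω₀L) = 1670/(1.457e+04·0.0462) = 2.481.
Step 4 — Bandwidth: Δω = ω₀/Q = 5871 rad/s; BW = Δω/(2π) = 934.3 Hz.

(a) f₀ = 2318 Hz  (b) Q = 2.481  (c) BW = 934.3 Hz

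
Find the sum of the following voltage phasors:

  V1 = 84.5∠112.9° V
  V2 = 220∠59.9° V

Step 1 — Convert each phasor to rectangular form:
  V1 = 84.5·(cos(112.9°) + j·sin(112.9°)) = -32.88 + j77.84 V
  V2 = 220·(cos(59.9°) + j·sin(59.9°)) = 110.3 + j190.3 V
Step 2 — Sum components: V_total = 77.45 + j268.2 V.
Step 3 — Convert to polar: |V_total| = 279.1 V, ∠V_total = 73.9°.

V_total = 279.1∠73.9° V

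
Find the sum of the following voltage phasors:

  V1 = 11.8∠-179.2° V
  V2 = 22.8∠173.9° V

Step 1 — Convert each phasor to rectangular form:
  V1 = 11.8·(cos(-179.2°) + j·sin(-179.2°)) = -11.8 - j0.1648 V
  V2 = 22.8·(cos(173.9°) + j·sin(173.9°)) = -22.67 + j2.423 V
Step 2 — Sum components: V_total = -34.47 + j2.258 V.
Step 3 — Convert to polar: |V_total| = 34.54 V, ∠V_total = 176.3°.

V_total = 34.54∠176.3° V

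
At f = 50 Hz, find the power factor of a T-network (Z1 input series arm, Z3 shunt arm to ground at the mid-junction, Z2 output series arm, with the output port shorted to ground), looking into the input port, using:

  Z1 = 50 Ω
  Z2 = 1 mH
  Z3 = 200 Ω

Step 1 — Angular frequency: ω = 2π·f = 2π·50 = 314.2 rad/s.
Step 2 — Component impedances:
  Z1: Z = R = 50 Ω
  Z2: Z = jωL = j·314.2·0.001 = 0 + j0.3142 Ω
  Z3: Z = R = 200 Ω
Step 3 — With the output port shorted to ground, the output series arm Z2 runs from the junction to ground; the shunt arm Z3 also runs from the junction to ground. They appear in parallel: Z3 || Z2 = 0.0004935 + j0.3142 Ω.
Step 4 — Series with input arm Z1: Z_in = Z1 + (Z3 || Z2) = 50 + j0.3142 Ω = 50∠0.4° Ω.
Step 5 — Power factor: PF = cos(φ) = Re(Z)/|Z| = 50/50 = 1.
Step 6 — Type: Im(Z) = 0.3142 ⇒ lagging (phase φ = 0.4°).

PF = 1 (lagging, φ = 0.4°)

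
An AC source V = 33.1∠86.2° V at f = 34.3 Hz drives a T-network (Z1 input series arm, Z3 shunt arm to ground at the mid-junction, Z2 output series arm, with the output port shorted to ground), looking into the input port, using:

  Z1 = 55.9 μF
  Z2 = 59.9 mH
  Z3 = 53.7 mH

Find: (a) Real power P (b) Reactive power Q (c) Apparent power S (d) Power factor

Step 1 — Angular frequency: ω = 2π·f = 2π·34.3 = 215.5 rad/s.
Step 2 — Component impedances:
  Z1: Z = 1/(jωC) = -j/(ω·C) = 0 - j83.01 Ω
  Z2: Z = jωL = j·215.5·0.0599 = 0 + j12.91 Ω
  Z3: Z = jωL = j·215.5·0.0537 = 0 + j11.57 Ω
Step 3 — With the output port shorted to ground, the output series arm Z2 runs from the junction to ground; the shunt arm Z3 also runs from the junction to ground. They appear in parallel: Z3 || Z2 = 0 + j6.102 Ω.
Step 4 — Series with input arm Z1: Z_in = Z1 + (Z3 || Z2) = 0 - j76.9 Ω = 76.9∠-90.0° Ω.
Step 5 — Source phasor: V = 33.1∠86.2° V = 2.194 + j33.03 V.
Step 6 — Current: I = V / Z = -0.4295 + j0.02852 A = 0.4304∠176.2° A.
Step 7 — Complex power: S = V·I* = 0 - j14.25 VA.
Step 8 — Real power: P = Re(S) = 0 W.
Step 9 — Reactive power: Q = Im(S) = -14.25 VAR.
Step 10 — Apparent power: |S| = 14.25 VA.
Step 11 — Power factor: PF = P/|S| = 0 (leading).

(a) P = 0 W  (b) Q = -14.25 VAR  (c) S = 14.25 VA  (d) PF = 0 (leading)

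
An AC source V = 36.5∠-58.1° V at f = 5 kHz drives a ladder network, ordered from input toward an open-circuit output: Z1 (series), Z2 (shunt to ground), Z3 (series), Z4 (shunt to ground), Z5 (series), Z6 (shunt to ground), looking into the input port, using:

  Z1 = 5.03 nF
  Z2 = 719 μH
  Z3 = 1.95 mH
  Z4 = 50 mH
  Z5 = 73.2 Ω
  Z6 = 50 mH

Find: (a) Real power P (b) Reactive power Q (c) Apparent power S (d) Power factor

Step 1 — Angular frequency: ω = 2π·f = 2π·5000 = 3.142e+04 rad/s.
Step 2 — Component impedances:
  Z1: Z = 1/(jωC) = -j/(ω·C) = 0 - j6328 Ω
  Z2: Z = jωL = j·3.142e+04·0.000719 = 0 + j22.59 Ω
  Z3: Z = jωL = j·3.142e+04·0.00195 = 0 + j61.26 Ω
  Z4: Z = jωL = j·3.142e+04·0.05 = 0 + j1571 Ω
  Z5: Z = R = 73.2 Ω
  Z6: Z = jωL = j·3.142e+04·0.05 = 0 + j1571 Ω
Step 3 — Ladder network (open output): work backward from the far end, alternating series and parallel combinations. Z_in = 0.01233 - j6306 Ω = 6306∠-90.0° Ω.
Step 4 — Source phasor: V = 36.5∠-58.1° V = 19.29 - j30.99 V.
Step 5 — Current: I = V / Z = 0.004914 + j0.003059 A = 0.005788∠31.9° A.
Step 6 — Complex power: S = V·I* = 4.132e-07 - j0.2113 VA.
Step 7 — Real power: P = Re(S) = 4.132e-07 W.
Step 8 — Reactive power: Q = Im(S) = -0.2113 VAR.
Step 9 — Apparent power: |S| = 0.2113 VA.
Step 10 — Power factor: PF = P/|S| = 1.956e-06 (leading).

(a) P = 4.132e-07 W  (b) Q = -0.2113 VAR  (c) S = 0.2113 VA  (d) PF = 1.956e-06 (leading)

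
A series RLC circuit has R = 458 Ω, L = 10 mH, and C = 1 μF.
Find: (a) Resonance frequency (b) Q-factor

Step 1 — Resonance condition Im(Z)=0 gives ω₀ = 1/√(LC).
Step 2 — ω₀ = 1/√(0.01·1e-06) = 1e+04 rad/s.
Step 3 — f₀ = ω₀/(2π) = 1592 Hz.
Step 4 — Series Q: Q = ω₀L/R = 1e+04·0.01/458 = 0.2183.

(a) f₀ = 1592 Hz  (b) Q = 0.2183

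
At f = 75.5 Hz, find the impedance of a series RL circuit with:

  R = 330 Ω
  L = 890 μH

Step 1 — Angular frequency: ω = 2π·f = 2π·75.5 = 474.4 rad/s.
Step 2 — Component impedances:
  R: Z = R = 330 Ω
  L: Z = jωL = j·474.4·0.00089 = 0 + j0.4222 Ω
Step 3 — Series combination: Z_total = R + L = 330 + j0.4222 Ω = 330∠0.1° Ω.

Z = 330 + j0.4222 Ω = 330∠0.1° Ω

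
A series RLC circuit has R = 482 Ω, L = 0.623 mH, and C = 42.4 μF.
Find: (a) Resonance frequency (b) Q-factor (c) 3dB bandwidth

Step 1 — Resonance: ω₀ = 1/√(LC) = 1/√(0.000623·4.24e-05) = 6153 rad/s.
Step 2 — f₀ = ω₀/(2π) = 979.2 Hz.
Step 3 — Series Q: Q = ω₀L/R = 6153·0.000623/482 = 0.007953.
Step 4 — Bandwidth: Δω = ω₀/Q = 7.737e+05 rad/s; BW = Δω/(2π) = 1.231e+05 Hz.

(a) f₀ = 979.2 Hz  (b) Q = 0.007953  (c) BW = 1.231e+05 Hz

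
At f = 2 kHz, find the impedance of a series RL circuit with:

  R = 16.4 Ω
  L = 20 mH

Step 1 — Angular frequency: ω = 2π·f = 2π·2000 = 1.257e+04 rad/s.
Step 2 — Component impedances:
  R: Z = R = 16.4 Ω
  L: Z = jωL = j·1.257e+04·0.02 = 0 + j251.3 Ω
Step 3 — Series combination: Z_total = R + L = 16.4 + j251.3 Ω = 251.9∠86.3° Ω.

Z = 16.4 + j251.3 Ω = 251.9∠86.3° Ω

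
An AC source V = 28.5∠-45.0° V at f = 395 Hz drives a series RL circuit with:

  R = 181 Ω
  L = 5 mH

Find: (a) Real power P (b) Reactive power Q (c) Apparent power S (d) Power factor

Step 1 — Angular frequency: ω = 2π·f = 2π·395 = 2482 rad/s.
Step 2 — Component impedances:
  R: Z = R = 181 Ω
  L: Z = jωL = j·2482·0.005 = 0 + j12.41 Ω
Step 3 — Series combination: Z_total = R + L = 181 + j12.41 Ω = 181.4∠3.9° Ω.
Step 4 — Source phasor: V = 28.5∠-45.0° V = 20.15 - j20.15 V.
Step 5 — Current: I = V / Z = 0.1032 - j0.1184 A = 0.1571∠-48.9° A.
Step 6 — Complex power: S = V·I* = 4.467 + j0.3062 VA.
Step 7 — Real power: P = Re(S) = 4.467 W.
Step 8 — Reactive power: Q = Im(S) = 0.3062 VAR.
Step 9 — Apparent power: |S| = 4.477 VA.
Step 10 — Power factor: PF = P/|S| = 0.9977 (lagging).

(a) P = 4.467 W  (b) Q = 0.3062 VAR  (c) S = 4.477 VA  (d) PF = 0.9977 (lagging)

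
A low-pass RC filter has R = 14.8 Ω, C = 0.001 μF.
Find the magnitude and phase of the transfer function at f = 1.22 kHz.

Step 1 — Angular frequency: ω = 2π·1220 = 7665 rad/s.
Step 2 — Transfer function: H(jω) = 1/(1 + jωRC).
Step 3 — Denominator: 1 + jωRC = 1 + j·7665·14.8·1e-09 = 1 + j0.0001134.
Step 4 — H = 1 - j0.0001134.
Step 5 — Magnitude: |H| = 1 (-0.0 dB); phase: φ = -0.0°.

|H| = 1 (-0.0 dB), φ = -0.0°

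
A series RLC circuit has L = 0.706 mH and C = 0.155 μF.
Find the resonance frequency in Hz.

Step 1 — Resonance condition Im(Z)=0 gives ω₀ = 1/√(LC).
Step 2 — ω₀ = 1/√(0.000706·1.55e-07) = 9.559e+04 rad/s.
Step 3 — f₀ = ω₀/(2π) = 1.521e+04 Hz.

f₀ = 1.521e+04 Hz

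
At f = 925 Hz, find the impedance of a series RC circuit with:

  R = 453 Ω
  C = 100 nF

Step 1 — Angular frequency: ω = 2π·f = 2π·925 = 5812 rad/s.
Step 2 — Component impedances:
  R: Z = R = 453 Ω
  C: Z = 1/(jωC) = -j/(ω·C) = 0 - j1721 Ω
Step 3 — Series combination: Z_total = R + C = 453 - j1721 Ω = 1779∠-75.2° Ω.

Z = 453 - j1721 Ω = 1779∠-75.2° Ω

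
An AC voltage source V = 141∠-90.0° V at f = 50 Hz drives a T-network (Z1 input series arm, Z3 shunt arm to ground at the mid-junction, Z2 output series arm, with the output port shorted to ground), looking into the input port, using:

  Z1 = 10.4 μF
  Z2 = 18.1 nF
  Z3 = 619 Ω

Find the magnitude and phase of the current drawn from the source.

Step 1 — Angular frequency: ω = 2π·f = 2π·50 = 314.2 rad/s.
Step 2 — Component impedances:
  Z1: Z = 1/(jωC) = -j/(ω·C) = 0 - j306.1 Ω
  Z2: Z = 1/(jωC) = -j/(ω·C) = 0 - j1.759e+05 Ω
  Z3: Z = R = 619 Ω
Step 3 — With the output port shorted to ground, the output series arm Z2 runs from the junction to ground; the shunt arm Z3 also runs from the junction to ground. They appear in parallel: Z3 || Z2 = 619 - j2.179 Ω.
Step 4 — Series with input arm Z1: Z_in = Z1 + (Z3 || Z2) = 619 - j308.2 Ω = 691.5∠-26.5° Ω.
Step 5 — Source phasor: V = 141∠-90.0° V = 0 - j141 V.
Step 6 — Ohm's law: I = V / Z_total = (0 - j141) / (619 - j308.2) = 0.09089 - j0.1825 A.
Step 7 — Convert to polar: |I| = 0.2039 A, ∠I = -63.5°.

I = 0.2039∠-63.5° A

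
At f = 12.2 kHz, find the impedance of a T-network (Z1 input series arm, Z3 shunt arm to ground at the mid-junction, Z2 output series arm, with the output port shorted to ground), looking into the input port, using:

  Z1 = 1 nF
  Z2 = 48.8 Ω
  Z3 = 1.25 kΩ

Step 1 — Angular frequency: ω = 2π·f = 2π·1.22e+04 = 7.665e+04 rad/s.
Step 2 — Component impedances:
  Z1: Z = 1/(jωC) = -j/(ω·C) = 0 - j1.305e+04 Ω
  Z2: Z = R = 48.8 Ω
  Z3: Z = R = 1250 Ω
Step 3 — With the output port shorted to ground, the output series arm Z2 runs from the junction to ground; the shunt arm Z3 also runs from the junction to ground. They appear in parallel: Z3 || Z2 = 46.97 Ω.
Step 4 — Series with input arm Z1: Z_in = Z1 + (Z3 || Z2) = 46.97 - j1.305e+04 Ω = 1.305e+04∠-89.8° Ω.

Z = 46.97 - j1.305e+04 Ω = 1.305e+04∠-89.8° Ω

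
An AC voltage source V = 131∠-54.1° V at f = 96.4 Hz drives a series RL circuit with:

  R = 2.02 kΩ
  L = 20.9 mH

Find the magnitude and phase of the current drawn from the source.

Step 1 — Angular frequency: ω = 2π·f = 2π·96.4 = 605.7 rad/s.
Step 2 — Component impedances:
  R: Z = R = 2020 Ω
  L: Z = jωL = j·605.7·0.0209 = 0 + j12.66 Ω
Step 3 — Series combination: Z_total = R + L = 2020 + j12.66 Ω = 2020∠0.4° Ω.
Step 4 — Source phasor: V = 131∠-54.1° V = 76.81 - j106.1 V.
Step 5 — Ohm's law: I = V / Z_total = (76.81 - j106.1) / (2020 + j12.66) = 0.0377 - j0.05277 A.
Step 6 — Convert to polar: |I| = 0.06485 A, ∠I = -54.5°.

I = 0.06485∠-54.5° A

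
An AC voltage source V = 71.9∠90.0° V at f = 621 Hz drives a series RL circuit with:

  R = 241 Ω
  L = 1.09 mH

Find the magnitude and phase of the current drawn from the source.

Step 1 — Angular frequency: ω = 2π·f = 2π·621 = 3902 rad/s.
Step 2 — Component impedances:
  R: Z = R = 241 Ω
  L: Z = jωL = j·3902·0.00109 = 0 + j4.253 Ω
Step 3 — Series combination: Z_total = R + L = 241 + j4.253 Ω = 241∠1.0° Ω.
Step 4 — Source phasor: V = 71.9∠90.0° V = 0 + j71.9 V.
Step 5 — Ohm's law: I = V / Z_total = (0 + j71.9) / (241 + j4.253) = 0.005263 + j0.2982 A.
Step 6 — Convert to polar: |I| = 0.2983 A, ∠I = 89.0°.

I = 0.2983∠89.0° A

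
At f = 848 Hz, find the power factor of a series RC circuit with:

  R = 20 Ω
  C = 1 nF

Step 1 — Angular frequency: ω = 2π·f = 2π·848 = 5328 rad/s.
Step 2 — Component impedances:
  R: Z = R = 20 Ω
  C: Z = 1/(jωC) = -j/(ω·C) = 0 - j1.877e+05 Ω
Step 3 — Series combination: Z_total = R + C = 20 - j1.877e+05 Ω = 1.877e+05∠-90.0° Ω.
Step 4 — Power factor: PF = cos(φ) = Re(Z)/|Z| = 20/1.877e+05 = 0.0001066.
Step 5 — Type: Im(Z) = -1.877e+05 ⇒ leading (phase φ = -90.0°).

PF = 0.0001066 (leading, φ = -90.0°)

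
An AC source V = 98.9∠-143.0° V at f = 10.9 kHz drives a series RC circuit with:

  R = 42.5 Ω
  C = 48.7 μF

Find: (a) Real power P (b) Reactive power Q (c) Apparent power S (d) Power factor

Step 1 — Angular frequency: ω = 2π·f = 2π·1.09e+04 = 6.849e+04 rad/s.
Step 2 — Component impedances:
  R: Z = R = 42.5 Ω
  C: Z = 1/(jωC) = -j/(ω·C) = 0 - j0.2998 Ω
Step 3 — Series combination: Z_total = R + C = 42.5 - j0.2998 Ω = 42.5∠-0.4° Ω.
Step 4 — Source phasor: V = 98.9∠-143.0° V = -78.99 - j59.52 V.
Step 5 — Current: I = V / Z = -1.849 - j1.413 A = 2.327∠-142.6° A.
Step 6 — Complex power: S = V·I* = 230.1 - j1.624 VA.
Step 7 — Real power: P = Re(S) = 230.1 W.
Step 8 — Reactive power: Q = Im(S) = -1.624 VAR.
Step 9 — Apparent power: |S| = 230.1 VA.
Step 10 — Power factor: PF = P/|S| = 1 (leading).

(a) P = 230.1 W  (b) Q = -1.624 VAR  (c) S = 230.1 VA  (d) PF = 1 (leading)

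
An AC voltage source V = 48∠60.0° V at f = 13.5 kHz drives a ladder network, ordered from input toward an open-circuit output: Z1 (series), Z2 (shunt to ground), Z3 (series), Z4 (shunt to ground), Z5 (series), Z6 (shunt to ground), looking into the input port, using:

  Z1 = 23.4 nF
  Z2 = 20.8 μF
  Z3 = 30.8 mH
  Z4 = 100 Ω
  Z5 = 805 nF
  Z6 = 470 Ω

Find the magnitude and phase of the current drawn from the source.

Step 1 — Angular frequency: ω = 2π·f = 2π·1.35e+04 = 8.482e+04 rad/s.
Step 2 — Component impedances:
  Z1: Z = 1/(jωC) = -j/(ω·C) = 0 - j503.8 Ω
  Z2: Z = 1/(jωC) = -j/(ω·C) = 0 - j0.5668 Ω
  Z3: Z = jωL = j·8.482e+04·0.0308 = 0 + j2613 Ω
  Z4: Z = R = 100 Ω
  Z5: Z = 1/(jωC) = -j/(ω·C) = 0 - j14.65 Ω
  Z6: Z = R = 470 Ω
Step 3 — Ladder network (open output): work backward from the far end, alternating series and parallel combinations. Z_in = 3.881e-06 - j504.4 Ω = 504.4∠-90.0° Ω.
Step 4 — Source phasor: V = 48∠60.0° V = 24 + j41.57 V.
Step 5 — Ohm's law: I = V / Z_total = (24 + j41.57) / (3.881e-06 - j504.4) = -0.08242 + j0.04758 A.
Step 6 — Convert to polar: |I| = 0.09517 A, ∠I = 150.0°.

I = 0.09517∠150.0° A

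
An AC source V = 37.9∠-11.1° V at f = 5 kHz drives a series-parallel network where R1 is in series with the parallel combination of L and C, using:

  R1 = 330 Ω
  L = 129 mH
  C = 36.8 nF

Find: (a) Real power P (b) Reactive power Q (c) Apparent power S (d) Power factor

Step 1 — Angular frequency: ω = 2π·f = 2π·5000 = 3.142e+04 rad/s.
Step 2 — Component impedances:
  R1: Z = R = 330 Ω
  L: Z = jωL = j·3.142e+04·0.129 = 0 + j4053 Ω
  C: Z = 1/(jωC) = -j/(ω·C) = 0 - j865 Ω
Step 3 — Parallel branch: L || C = 1/(1/L + 1/C) = 0 - j1100 Ω.
Step 4 — Series with R1: Z_total = R1 + (L || C) = 330 - j1100 Ω = 1148∠-73.3° Ω.
Step 5 — Source phasor: V = 37.9∠-11.1° V = 37.19 - j7.297 V.
Step 6 — Current: I = V / Z = 0.0154 + j0.0292 A = 0.03301∠62.2° A.
Step 7 — Complex power: S = V·I* = 0.3596 - j1.198 VA.
Step 8 — Real power: P = Re(S) = 0.3596 W.
Step 9 — Reactive power: Q = Im(S) = -1.198 VAR.
Step 10 — Apparent power: |S| = 1.251 VA.
Step 11 — Power factor: PF = P/|S| = 0.2874 (leading).

(a) P = 0.3596 W  (b) Q = -1.198 VAR  (c) S = 1.251 VA  (d) PF = 0.2874 (leading)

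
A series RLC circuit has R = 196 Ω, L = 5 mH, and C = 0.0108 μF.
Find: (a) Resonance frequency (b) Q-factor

Step 1 — Resonance condition Im(Z)=0 gives ω₀ = 1/√(LC).
Step 2 — ω₀ = 1/√(0.005·1.08e-08) = 1.361e+05 rad/s.
Step 3 — f₀ = ω₀/(2π) = 2.166e+04 Hz.
Step 4 — Series Q: Q = ω₀L/R = 1.361e+05·0.005/196 = 3.471.

(a) f₀ = 2.166e+04 Hz  (b) Q = 3.471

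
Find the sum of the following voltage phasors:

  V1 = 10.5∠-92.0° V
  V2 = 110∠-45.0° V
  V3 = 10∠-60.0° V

Step 1 — Convert each phasor to rectangular form:
  V1 = 10.5·(cos(-92.0°) + j·sin(-92.0°)) = -0.3664 - j10.49 V
  V2 = 110·(cos(-45.0°) + j·sin(-45.0°)) = 77.78 - j77.78 V
  V3 = 10·(cos(-60.0°) + j·sin(-60.0°)) = 5 - j8.66 V
Step 2 — Sum components: V_total = 82.42 - j96.94 V.
Step 3 — Convert to polar: |V_total| = 127.2 V, ∠V_total = -49.6°.

V_total = 127.2∠-49.6° V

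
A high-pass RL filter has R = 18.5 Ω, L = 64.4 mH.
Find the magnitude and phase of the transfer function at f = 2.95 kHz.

Step 1 — Angular frequency: ω = 2π·2950 = 1.854e+04 rad/s.
Step 2 — Transfer function: H(jω) = jωL/(R + jωL).
Step 3 — Numerator jωL = j·1194; denominator R + jωL = 18.5 + j1194.
Step 4 — H = 0.9998 + j0.01549.
Step 5 — Magnitude: |H| = 0.9999 (-0.0 dB); phase: φ = 0.9°.

|H| = 0.9999 (-0.0 dB), φ = 0.9°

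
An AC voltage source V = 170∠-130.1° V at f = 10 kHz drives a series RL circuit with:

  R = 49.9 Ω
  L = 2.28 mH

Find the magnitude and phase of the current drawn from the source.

Step 1 — Angular frequency: ω = 2π·f = 2π·1e+04 = 6.283e+04 rad/s.
Step 2 — Component impedances:
  R: Z = R = 49.9 Ω
  L: Z = jωL = j·6.283e+04·0.00228 = 0 + j143.3 Ω
Step 3 — Series combination: Z_total = R + L = 49.9 + j143.3 Ω = 151.7∠70.8° Ω.
Step 4 — Source phasor: V = 170∠-130.1° V = -109.5 - j130 V.
Step 5 — Ohm's law: I = V / Z_total = (-109.5 - j130) / (49.9 + j143.3) = -1.047 + j0.3997 A.
Step 6 — Convert to polar: |I| = 1.121 A, ∠I = 159.1°.

I = 1.121∠159.1° A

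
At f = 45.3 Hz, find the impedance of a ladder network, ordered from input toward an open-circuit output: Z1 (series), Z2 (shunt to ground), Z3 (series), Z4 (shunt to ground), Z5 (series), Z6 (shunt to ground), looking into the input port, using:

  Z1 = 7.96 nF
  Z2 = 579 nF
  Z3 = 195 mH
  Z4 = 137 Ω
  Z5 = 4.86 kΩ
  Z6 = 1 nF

Step 1 — Angular frequency: ω = 2π·f = 2π·45.3 = 284.6 rad/s.
Step 2 — Component impedances:
  Z1: Z = 1/(jωC) = -j/(ω·C) = 0 - j4.414e+05 Ω
  Z2: Z = 1/(jωC) = -j/(ω·C) = 0 - j6068 Ω
  Z3: Z = jωL = j·284.6·0.195 = 0 + j55.5 Ω
  Z4: Z = R = 137 Ω
  Z5: Z = R = 4860 Ω
  Z6: Z = 1/(jωC) = -j/(ω·C) = 0 - j3.513e+06 Ω
Step 3 — Ladder network (open output): work backward from the far end, alternating series and parallel combinations. Z_in = 139.5 - j4.413e+05 Ω = 4.413e+05∠-90.0° Ω.

Z = 139.5 - j4.413e+05 Ω = 4.413e+05∠-90.0° Ω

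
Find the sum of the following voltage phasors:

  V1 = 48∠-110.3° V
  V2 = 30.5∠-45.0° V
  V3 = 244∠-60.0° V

Step 1 — Convert each phasor to rectangular form:
  V1 = 48·(cos(-110.3°) + j·sin(-110.3°)) = -16.65 - j45.02 V
  V2 = 30.5·(cos(-45.0°) + j·sin(-45.0°)) = 21.57 - j21.57 V
  V3 = 244·(cos(-60.0°) + j·sin(-60.0°)) = 122 - j211.3 V
Step 2 — Sum components: V_total = 126.9 - j277.9 V.
Step 3 — Convert to polar: |V_total| = 305.5 V, ∠V_total = -65.5°.

V_total = 305.5∠-65.5° V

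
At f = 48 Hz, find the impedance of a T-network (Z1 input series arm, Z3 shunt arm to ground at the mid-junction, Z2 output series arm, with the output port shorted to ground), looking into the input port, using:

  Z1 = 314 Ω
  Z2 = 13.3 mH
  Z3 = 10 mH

Step 1 — Angular frequency: ω = 2π·f = 2π·48 = 301.6 rad/s.
Step 2 — Component impedances:
  Z1: Z = R = 314 Ω
  Z2: Z = jωL = j·301.6·0.0133 = 0 + j4.011 Ω
  Z3: Z = jωL = j·301.6·0.01 = 0 + j3.016 Ω
Step 3 — With the output port shorted to ground, the output series arm Z2 runs from the junction to ground; the shunt arm Z3 also runs from the junction to ground. They appear in parallel: Z3 || Z2 = 0 + j1.722 Ω.
Step 4 — Series with input arm Z1: Z_in = Z1 + (Z3 || Z2) = 314 + j1.722 Ω = 314∠0.3° Ω.

Z = 314 + j1.722 Ω = 314∠0.3° Ω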